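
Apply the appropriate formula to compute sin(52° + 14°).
sin(52° + 14°) = sin 52° cos 14° + cos 52° sin 14° = 0.9135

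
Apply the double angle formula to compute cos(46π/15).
cos(46π/15) = cos²23π/15 - sin²23π/15 = -0.9781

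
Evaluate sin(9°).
sin(9°) = 0.1564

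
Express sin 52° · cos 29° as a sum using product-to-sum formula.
sin 52° cos 29° = (1/2)[sin(52°+29°) + sin(52°-29°)]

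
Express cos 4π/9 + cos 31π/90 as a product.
cos 4π/9 + cos 31π/90 = 2 cos(71π/180) cos(π/20)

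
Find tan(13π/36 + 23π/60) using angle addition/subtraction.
tan(13π/36 + 23π/60) = (tan 13π/36 + tan 23π/60)/(1 - tan 13π/36 tan 23π/60) = -1.036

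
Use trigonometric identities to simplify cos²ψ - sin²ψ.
cos²ψ - sin²ψ = cos(2ψ) (using Double angle)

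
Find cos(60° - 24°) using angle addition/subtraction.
cos(60° - 24°) = cos 60° cos 24° + sin 60° sin 24° = 0.809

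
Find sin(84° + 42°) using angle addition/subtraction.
sin(84° + 42°) = sin 84° cos 42° + cos 84° sin 42° = 0.809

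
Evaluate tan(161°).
tan(161°) = -0.3443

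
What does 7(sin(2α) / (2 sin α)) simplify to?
7(sin(2α) / (2 sin α)) = 7(cos α) (using Double angle)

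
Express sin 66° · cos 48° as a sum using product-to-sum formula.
sin 66° cos 48° = (1/2)[sin(66°+48°) + sin(66°-48°)]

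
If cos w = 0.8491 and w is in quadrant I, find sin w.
sin w = 0.5282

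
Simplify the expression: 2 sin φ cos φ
2 sin φ cos φ = sin(2φ) (using Double angle)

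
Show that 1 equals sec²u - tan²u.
RHS = 1/cos²u - sin²u/cos²u = (1 - sin²u)/cos²u = cos²u/cos²u = 1 = LHS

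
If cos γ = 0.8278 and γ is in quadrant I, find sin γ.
sin γ = 0.561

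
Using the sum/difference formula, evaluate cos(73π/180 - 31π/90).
cos(73π/180 - 31π/90) = cos 73π/180 cos 31π/90 + sin 73π/180 sin 31π/90 = 0.9816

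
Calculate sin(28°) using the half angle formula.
sin(28°) = √((1 - cos 56°)/2) = 0.4695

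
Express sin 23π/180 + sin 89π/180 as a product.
sin 23π/180 + sin 89π/180 = 2 sin(14π/45) cos(-11π/60)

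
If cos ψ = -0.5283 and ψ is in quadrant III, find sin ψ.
sin ψ = -0.8491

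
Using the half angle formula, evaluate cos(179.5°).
cos(179.5°) = -√((1 + cos 359°)/2) = -1.0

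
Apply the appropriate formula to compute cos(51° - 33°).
cos(51° - 33°) = cos 51° cos 33° + sin 51° sin 33° = 0.9511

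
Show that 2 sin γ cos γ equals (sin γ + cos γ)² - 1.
RHS = sin²γ + 2 sin γ cos γ + cos²γ - 1 = (sin²γ + cos²γ) + 2 sin γ cos γ - 1 = 1 + 2 sin γ cos γ - 1 = 2 sin γ cos γ = LHS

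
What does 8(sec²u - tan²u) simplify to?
8(sec²u - tan²u) = 8 (using Pythagorean identity)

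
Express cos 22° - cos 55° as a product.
cos 22° - cos 55° = -2 sin(38.5°) sin(-16.5°)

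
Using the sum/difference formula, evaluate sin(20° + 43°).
sin(20° + 43°) = sin 20° cos 43° + cos 20° sin 43° = 0.891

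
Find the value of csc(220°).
csc(220°) = -1.556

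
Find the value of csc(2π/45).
csc(2π/45) = 7.185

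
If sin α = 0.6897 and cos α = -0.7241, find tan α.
tan α = sin α / cos α = -0.9525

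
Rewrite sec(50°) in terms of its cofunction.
sec(50°) = csc(90° - 50°) = csc(40°)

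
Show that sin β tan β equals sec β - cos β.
RHS = 1/cos β - cos β = (1 - cos²β)/cos β = sin²β/cos β = sin β · (sin β/cos β) = sin β tan β = LHS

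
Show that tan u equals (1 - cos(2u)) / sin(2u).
RHS = 2sin²u / (2 sin u cos u) = sin u/cos u = tan u = LHS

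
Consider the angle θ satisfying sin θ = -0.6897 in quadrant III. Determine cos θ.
cos θ = ±√(1 - sin²θ) = -0.7241 (negative in QIII)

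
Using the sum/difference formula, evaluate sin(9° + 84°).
sin(9° + 84°) = sin 9° cos 84° + cos 9° sin 84° = 0.9986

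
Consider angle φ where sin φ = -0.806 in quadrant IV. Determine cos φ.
cos φ = √(1 - sin²φ) = 0.5919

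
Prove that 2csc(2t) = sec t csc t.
LHS = 2/sin(2t) = 2/(2 sin t cos t) = 1/(sin t cos t) = (1/cos t)(1/sin t) = sec t csc t = RHS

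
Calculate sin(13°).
sin(13°) = 0.225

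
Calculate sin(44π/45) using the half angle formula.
sin(44π/45) = √((1 - cos 88π/45)/2) = 0.06976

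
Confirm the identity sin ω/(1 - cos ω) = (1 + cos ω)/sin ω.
LHS = sin ω(1 + cos ω) / ((1 - cos ω)(1 + cos ω)) = sin ω(1 + cos ω) / (1 - cos²ω) = sin ω(1 + cos ω) / sin²ω = (1 + cos ω)/sin ω = RHS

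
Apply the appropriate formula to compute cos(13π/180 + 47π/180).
cos(13π/180 + 47π/180) = cos 13π/180 cos 47π/180 - sin 13π/180 sin 47π/180 = 1/2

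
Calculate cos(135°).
cos(135°) = -√2/2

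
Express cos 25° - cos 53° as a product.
cos 25° - cos 53° = -2 sin(39°) sin(-14°)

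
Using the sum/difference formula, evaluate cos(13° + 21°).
cos(13° + 21°) = cos 13° cos 21° - sin 13° sin 21° = 0.829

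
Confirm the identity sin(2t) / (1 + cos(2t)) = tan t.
LHS = 2 sin t cos t / (2cos²t) = sin t/cos t = tan t = RHS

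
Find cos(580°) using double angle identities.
cos(580°) = cos²290° - sin²290° = -0.766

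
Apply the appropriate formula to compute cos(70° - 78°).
cos(70° - 78°) = cos 70° cos 78° + sin 70° sin 78° = 0.9903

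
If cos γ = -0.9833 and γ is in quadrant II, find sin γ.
sin γ = 0.182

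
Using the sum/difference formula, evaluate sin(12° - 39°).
sin(12° - 39°) = sin 12° cos 39° - cos 12° sin 39° = -0.454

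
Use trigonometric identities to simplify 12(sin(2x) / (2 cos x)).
12(sin(2x) / (2 cos x)) = 12(sin x) (using Double angle)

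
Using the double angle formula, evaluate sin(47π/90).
sin(47π/90) = 2 sin 47π/180 cos 47π/180 = 0.9976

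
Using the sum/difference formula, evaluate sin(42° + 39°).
sin(42° + 39°) = sin 42° cos 39° + cos 42° sin 39° = 0.9877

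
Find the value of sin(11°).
sin(11°) = 0.1908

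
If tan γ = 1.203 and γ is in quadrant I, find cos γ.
cos γ = 0.6392 (using tan²γ + 1 = sec²γ)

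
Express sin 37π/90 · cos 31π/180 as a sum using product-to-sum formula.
sin 37π/90 cos 31π/180 = (1/2)[sin(37π/90+31π/180) + sin(37π/90-31π/180)]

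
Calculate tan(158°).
tan(158°) = -0.404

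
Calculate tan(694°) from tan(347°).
tan(694°) = 2 tan 347° / (1 - tan²347°) = -0.4877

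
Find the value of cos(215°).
cos(215°) = -0.8192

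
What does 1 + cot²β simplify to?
1 + cot²β = csc²β (using Pythagorean identity)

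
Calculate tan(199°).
tan(199°) = 0.3443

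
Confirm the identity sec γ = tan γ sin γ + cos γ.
RHS = sin²γ/cos γ + cos γ = (sin²γ + cos²γ)/cos γ = 1/cos γ = sec γ = LHS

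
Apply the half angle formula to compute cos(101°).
cos(101°) = -√((1 + cos 202°)/2) = -0.1908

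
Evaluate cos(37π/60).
cos(37π/60) = -0.3584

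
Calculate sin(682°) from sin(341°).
sin(682°) = 2 sin 341° cos 341° = -0.6157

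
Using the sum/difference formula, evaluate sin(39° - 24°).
sin(39° - 24°) = sin 39° cos 24° - cos 39° sin 24° = (√6-√2)/4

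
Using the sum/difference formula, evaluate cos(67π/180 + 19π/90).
cos(67π/180 + 19π/90) = cos 67π/180 cos 19π/90 - sin 67π/180 sin 19π/90 = -(√6-√2)/4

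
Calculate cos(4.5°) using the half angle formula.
cos(4.5°) = √((1 + cos 9°)/2) = 0.9969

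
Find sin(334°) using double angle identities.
sin(334°) = 2 sin 167° cos 167° = -0.4384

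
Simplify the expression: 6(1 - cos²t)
6(1 - cos²t) = 6(sin²t) (using Pythagorean identity)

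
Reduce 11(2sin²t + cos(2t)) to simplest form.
11(2sin²t + cos(2t)) = 11 (using Double angle)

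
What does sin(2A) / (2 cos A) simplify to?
sin(2A) / (2 cos A) = sin A (using Double angle)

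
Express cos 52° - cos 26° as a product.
cos 52° - cos 26° = -2 sin(39°) sin(13°)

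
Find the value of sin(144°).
sin(144°) = 0.5878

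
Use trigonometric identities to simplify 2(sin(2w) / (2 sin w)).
2(sin(2w) / (2 sin w)) = 2(cos w) (using Double angle)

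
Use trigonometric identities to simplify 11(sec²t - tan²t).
11(sec²t - tan²t) = 11 (using Pythagorean identity)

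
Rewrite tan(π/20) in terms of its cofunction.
tan(π/20) = cot(π/2 - π/20) = cot(9π/20)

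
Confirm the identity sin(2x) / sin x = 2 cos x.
LHS = 2 sin x cos x / sin x = 2 cos x = RHS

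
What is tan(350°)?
tan(350°) = -0.1763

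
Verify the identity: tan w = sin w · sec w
RHS = sin w · (1/cos w) = sin w/cos w = tan w = LHS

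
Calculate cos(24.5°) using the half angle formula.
cos(24.5°) = √((1 + cos 49°)/2) = 0.91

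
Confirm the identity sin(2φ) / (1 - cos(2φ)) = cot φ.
LHS = 2 sin φ cos φ / (2sin²φ) = cos φ/sin φ = cot φ = RHS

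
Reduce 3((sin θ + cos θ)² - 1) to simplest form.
3((sin θ + cos θ)² - 1) = 3(sin(2θ)) (using Pythagorean + double angle)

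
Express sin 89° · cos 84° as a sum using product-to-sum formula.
sin 89° cos 84° = (1/2)[sin(89°+84°) + sin(89°-84°)]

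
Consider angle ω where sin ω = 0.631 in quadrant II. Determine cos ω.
cos ω = ±√(1 - sin²ω) = -0.7758 (negative in QII)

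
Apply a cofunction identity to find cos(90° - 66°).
cos(90° - 66°) = sin(66°) = 0.9135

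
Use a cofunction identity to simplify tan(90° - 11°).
tan(90° - 11°) = cot(11°)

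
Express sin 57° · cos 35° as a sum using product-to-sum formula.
sin 57° cos 35° = (1/2)[sin(57°+35°) + sin(57°-35°)]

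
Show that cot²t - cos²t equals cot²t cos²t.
LHS = cos²t/sin²t - cos²t = cos²t(1/sin²t - 1) = cos²t · (1 - sin²t)/sin²t = cos²t · cos²t/sin²t = cos²t · cot²t = RHS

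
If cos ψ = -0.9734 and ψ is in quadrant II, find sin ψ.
sin ψ = 0.2291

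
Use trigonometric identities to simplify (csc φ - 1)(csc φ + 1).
(csc φ - 1)(csc φ + 1) = cot²φ (using Diff. of squares)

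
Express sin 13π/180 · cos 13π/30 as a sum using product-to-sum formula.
sin 13π/180 cos 13π/30 = (1/2)[sin(13π/180+13π/30) + sin(13π/180-13π/30)]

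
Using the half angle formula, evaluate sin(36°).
sin(36°) = √((1 - cos 72°)/2) = 0.5878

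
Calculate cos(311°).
cos(311°) = 0.6561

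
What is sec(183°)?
sec(183°) = -1.001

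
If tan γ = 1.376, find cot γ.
cot γ = 1/tan γ = 0.7267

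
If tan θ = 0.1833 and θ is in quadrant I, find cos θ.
cos θ = 0.9836 (using tan²θ + 1 = sec²θ)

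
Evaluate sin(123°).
sin(123°) = 0.8387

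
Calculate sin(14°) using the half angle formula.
sin(14°) = √((1 - cos 28°)/2) = 0.2419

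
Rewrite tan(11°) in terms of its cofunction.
tan(11°) = cot(90° - 11°) = cot(79°)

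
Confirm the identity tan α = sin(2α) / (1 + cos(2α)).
RHS = 2 sin α cos α / (2cos²α) = sin α/cos α = tan α = LHS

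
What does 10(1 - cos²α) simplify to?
10(1 - cos²α) = 10(sin²α) (using Pythagorean identity)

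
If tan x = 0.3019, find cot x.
cot x = 1/tan x = 3.312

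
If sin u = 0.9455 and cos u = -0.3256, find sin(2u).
sin(2u) = 2 sin u cos u = -0.6157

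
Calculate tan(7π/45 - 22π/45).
tan(7π/45 - 22π/45) = (tan 7π/45 - tan 22π/45)/(1 + tan 7π/45 tan 22π/45) = -√3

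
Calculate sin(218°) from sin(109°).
sin(218°) = 2 sin 109° cos 109° = -0.6157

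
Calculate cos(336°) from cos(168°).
cos(336°) = cos²168° - sin²168° = 0.9135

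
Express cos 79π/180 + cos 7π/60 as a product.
cos 79π/180 + cos 7π/60 = 2 cos(5π/18) cos(29π/180)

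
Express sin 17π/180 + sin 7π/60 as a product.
sin 17π/180 + sin 7π/60 = 2 sin(19π/180) cos(-π/90)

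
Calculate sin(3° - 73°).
sin(3° - 73°) = sin 3° cos 73° - cos 3° sin 73° = -0.9397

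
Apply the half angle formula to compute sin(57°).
sin(57°) = √((1 - cos 114°)/2) = 0.8387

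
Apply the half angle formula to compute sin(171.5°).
sin(171.5°) = √((1 - cos 343°)/2) = 0.1478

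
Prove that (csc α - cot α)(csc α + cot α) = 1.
LHS = csc²α - cot²α = (1 + cot²α) - cot²α = 1 = RHS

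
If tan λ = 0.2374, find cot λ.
cot λ = 1/tan λ = 4.212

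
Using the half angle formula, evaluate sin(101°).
sin(101°) = √((1 - cos 202°)/2) = 0.9816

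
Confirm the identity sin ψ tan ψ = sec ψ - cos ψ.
RHS = 1/cos ψ - cos ψ = (1 - cos²ψ)/cos ψ = sin²ψ/cos ψ = sin ψ · (sin ψ/cos ψ) = sin ψ tan ψ = LHS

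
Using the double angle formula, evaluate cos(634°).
cos(634°) = cos²317° - sin²317° = 0.06976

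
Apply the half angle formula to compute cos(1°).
cos(1°) = √((1 + cos 2°)/2) = 0.9998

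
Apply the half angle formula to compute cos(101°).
cos(101°) = -√((1 + cos 202°)/2) = -0.1908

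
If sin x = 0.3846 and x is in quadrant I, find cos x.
cos x = 0.9231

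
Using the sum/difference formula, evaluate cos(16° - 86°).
cos(16° - 86°) = cos 16° cos 86° + sin 16° sin 86° = 0.342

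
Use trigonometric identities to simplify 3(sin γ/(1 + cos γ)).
3(sin γ/(1 + cos γ)) = 3(tan(γ/2)) (using Half angle)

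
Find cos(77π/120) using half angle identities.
cos(77π/120) = -√((1 + cos 77π/60)/2) = -0.4305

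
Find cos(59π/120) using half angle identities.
cos(59π/120) = √((1 + cos 59π/60)/2) = 0.02618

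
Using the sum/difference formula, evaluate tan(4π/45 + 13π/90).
tan(4π/45 + 13π/90) = (tan 4π/45 + tan 13π/90)/(1 - tan 4π/45 tan 13π/90) = 0.9004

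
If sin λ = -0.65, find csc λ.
csc λ = 1/sin λ = -1.538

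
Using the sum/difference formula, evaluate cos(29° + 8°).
cos(29° + 8°) = cos 29° cos 8° - sin 29° sin 8° = 0.7986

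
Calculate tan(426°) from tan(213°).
tan(426°) = 2 tan 213° / (1 - tan²213°) = 2.246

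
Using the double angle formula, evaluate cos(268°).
cos(268°) = 1 - 2sin²134° = -0.0349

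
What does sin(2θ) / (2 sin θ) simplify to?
sin(2θ) / (2 sin θ) = cos θ (using Double angle)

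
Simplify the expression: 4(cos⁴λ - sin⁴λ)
4(cos⁴λ - sin⁴λ) = 4(cos(2λ)) (using Factoring + double angle)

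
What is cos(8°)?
cos(8°) = 0.9903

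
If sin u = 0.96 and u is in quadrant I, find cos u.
cos u = 0.28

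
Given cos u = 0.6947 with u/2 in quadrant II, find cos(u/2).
cos(u/2) = ±√((1 + cos u)/2); negative since u/2 ∈ QII, so cos(u/2) = -0.9205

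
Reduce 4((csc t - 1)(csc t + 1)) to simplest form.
4((csc t - 1)(csc t + 1)) = 4(cot²t) (using Diff. of squares)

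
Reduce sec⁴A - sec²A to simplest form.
sec⁴A - sec²A = tan⁴A + tan²A (using Pythagorean)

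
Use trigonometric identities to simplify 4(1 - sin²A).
4(1 - sin²A) = 4(cos²A) (using Pythagorean identity)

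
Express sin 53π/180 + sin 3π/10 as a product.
sin 53π/180 + sin 3π/10 = 2 sin(107π/360) cos(-π/360)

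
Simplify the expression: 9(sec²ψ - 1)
9(sec²ψ - 1) = 9(tan²ψ) (using Pythagorean identity)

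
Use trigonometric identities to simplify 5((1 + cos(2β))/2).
5((1 + cos(2β))/2) = 5(cos²β) (using Power reduction)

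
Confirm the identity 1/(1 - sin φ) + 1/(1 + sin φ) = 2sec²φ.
LHS = [(1 + sin φ) + (1 - sin φ)] / [(1 - sin φ)(1 + sin φ)] = 2/(1 - sin²φ) = 2/cos²φ = 2sec²φ = RHS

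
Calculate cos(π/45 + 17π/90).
cos(π/45 + 17π/90) = cos π/45 cos 17π/90 - sin π/45 sin 17π/90 = 0.788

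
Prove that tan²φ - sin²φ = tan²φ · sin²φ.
LHS = sin²φ/cos²φ - sin²φ = sin²φ(1/cos²φ - 1) = sin²φ · (1 - cos²φ)/cos²φ = sin²φ · sin²φ/cos²φ = sin²φ · tan²φ = RHS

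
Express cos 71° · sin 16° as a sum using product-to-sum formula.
cos 71° sin 16° = (1/2)[sin(71°+16°) - sin(71°-16°)]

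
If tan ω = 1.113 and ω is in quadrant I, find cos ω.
cos ω = 0.6683 (using tan²ω + 1 = sec²ω)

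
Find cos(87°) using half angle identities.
cos(87°) = √((1 + cos 174°)/2) = 0.05234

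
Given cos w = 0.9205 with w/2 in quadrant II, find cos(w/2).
cos(w/2) = ±√((1 + cos w)/2); negative since w/2 ∈ QII, so cos(w/2) = -0.9799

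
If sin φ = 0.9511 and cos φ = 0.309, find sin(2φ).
sin(2φ) = 2 sin φ cos φ = 0.5878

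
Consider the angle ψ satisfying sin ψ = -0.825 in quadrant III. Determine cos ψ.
cos ψ = ±√(1 - sin²ψ) = -0.5651 (negative in QIII)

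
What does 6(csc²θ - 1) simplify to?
6(csc²θ - 1) = 6(cot²θ) (using Pythagorean identity)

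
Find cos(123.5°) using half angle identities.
cos(123.5°) = -√((1 + cos 247°)/2) = -0.5519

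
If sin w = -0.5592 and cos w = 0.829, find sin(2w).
sin(2w) = 2 sin w cos w = -0.9272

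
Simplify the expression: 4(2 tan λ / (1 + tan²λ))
4(2 tan λ / (1 + tan²λ)) = 4(sin(2λ)) (using Double angle)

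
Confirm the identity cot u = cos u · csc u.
RHS = cos u · (1/sin u) = cos u/sin u = cot u = LHS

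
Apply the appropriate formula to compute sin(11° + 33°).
sin(11° + 33°) = sin 11° cos 33° + cos 11° sin 33° = 0.6947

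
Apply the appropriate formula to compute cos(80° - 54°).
cos(80° - 54°) = cos 80° cos 54° + sin 80° sin 54° = 0.8988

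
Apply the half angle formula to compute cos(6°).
cos(6°) = √((1 + cos 12°)/2) = 0.9945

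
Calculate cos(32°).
cos(32°) = 0.848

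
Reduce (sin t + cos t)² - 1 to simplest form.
(sin t + cos t)² - 1 = sin(2t) (using Pythagorean + double angle)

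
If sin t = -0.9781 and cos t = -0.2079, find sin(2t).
sin(2t) = 2 sin t cos t = 0.4067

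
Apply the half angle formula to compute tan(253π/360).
tan(253π/360) = sin 253π/180 / (1 + cos 253π/180) = -1.351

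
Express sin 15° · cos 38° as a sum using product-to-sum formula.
sin 15° cos 38° = (1/2)[sin(15°+38°) + sin(15°-38°)]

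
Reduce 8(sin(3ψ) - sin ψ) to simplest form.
8(sin(3ψ) - sin ψ) = 8(2 cos(2ψ) sin ψ) (using Sum-to-product)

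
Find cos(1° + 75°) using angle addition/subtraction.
cos(1° + 75°) = cos 1° cos 75° - sin 1° sin 75° = 0.2419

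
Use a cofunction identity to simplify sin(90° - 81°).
sin(90° - 81°) = cos(81°)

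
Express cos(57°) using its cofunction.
cos(57°) = sin(90° - 57°) = sin(33°)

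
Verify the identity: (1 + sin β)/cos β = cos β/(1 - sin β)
LHS = (1 + sin β)(1 - sin β) / (cos β(1 - sin β)) = (1 - sin²β) / (cos β(1 - sin β)) = cos²β / (cos β(1 - sin β)) = cos β/(1 - sin β) = RHS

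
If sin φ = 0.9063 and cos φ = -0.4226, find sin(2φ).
sin(2φ) = 2 sin φ cos φ = -0.766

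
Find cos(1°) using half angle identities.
cos(1°) = √((1 + cos 2°)/2) = 0.9998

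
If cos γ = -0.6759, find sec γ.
sec γ = 1/cos γ = -1.48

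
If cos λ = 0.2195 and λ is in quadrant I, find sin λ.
sin λ = 0.9756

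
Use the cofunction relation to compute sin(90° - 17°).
sin(90° - 17°) = cos(17°) = 0.9563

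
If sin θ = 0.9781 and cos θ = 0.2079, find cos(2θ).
cos(2θ) = cos²θ - sin²θ = -0.9135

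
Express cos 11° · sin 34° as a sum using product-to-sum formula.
cos 11° sin 34° = (1/2)[sin(11°+34°) - sin(11°-34°)]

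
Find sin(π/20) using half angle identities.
sin(π/20) = √((1 - cos π/10)/2) = 0.1564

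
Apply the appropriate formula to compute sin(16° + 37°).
sin(16° + 37°) = sin 16° cos 37° + cos 16° sin 37° = 0.7986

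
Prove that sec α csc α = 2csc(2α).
RHS = 2/sin(2α) = 2/(2 sin α cos α) = 1/(sin α cos α) = (1/cos α)(1/sin α) = sec α csc α = LHS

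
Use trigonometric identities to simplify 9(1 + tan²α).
9(1 + tan²α) = 9(sec²α) (using Pythagorean identity)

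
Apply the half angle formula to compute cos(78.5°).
cos(78.5°) = √((1 + cos 157°)/2) = 0.1994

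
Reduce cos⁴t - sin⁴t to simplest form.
cos⁴t - sin⁴t = cos(2t) (using Factoring + double angle)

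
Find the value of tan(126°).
tan(126°) = -1.376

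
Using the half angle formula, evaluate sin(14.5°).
sin(14.5°) = √((1 - cos 29°)/2) = 0.2504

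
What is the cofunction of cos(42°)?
cos(42°) = sin(90° - 42°) = sin(48°)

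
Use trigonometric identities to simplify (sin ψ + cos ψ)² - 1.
(sin ψ + cos ψ)² - 1 = sin(2ψ) (using Pythagorean + double angle)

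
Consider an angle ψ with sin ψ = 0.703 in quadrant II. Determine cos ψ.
cos ψ = ±√(1 - sin²ψ) = -0.7112 (negative in QII)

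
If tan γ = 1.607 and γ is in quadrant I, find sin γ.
sin γ = 0.849 (using tan²γ + 1 = sec²γ)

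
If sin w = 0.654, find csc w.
csc w = 1/sin w = 1.529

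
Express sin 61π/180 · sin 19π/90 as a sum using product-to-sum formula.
sin 61π/180 sin 19π/90 = (1/2)[cos(61π/180-19π/90) - cos(61π/180+19π/90)]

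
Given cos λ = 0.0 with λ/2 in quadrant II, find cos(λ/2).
cos(λ/2) = ±√((1 + cos λ)/2); negative since λ/2 ∈ QII, so cos(λ/2) = -√2/2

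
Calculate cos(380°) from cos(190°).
cos(380°) = 1 - 2sin²190° = 0.9397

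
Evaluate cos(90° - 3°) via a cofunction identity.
cos(90° - 3°) = sin(3°) = 0.05234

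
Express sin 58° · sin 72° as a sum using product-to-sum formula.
sin 58° sin 72° = (1/2)[cos(58°-72°) - cos(58°+72°)]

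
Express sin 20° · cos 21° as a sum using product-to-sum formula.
sin 20° cos 21° = (1/2)[sin(20°+21°) + sin(20°-21°)]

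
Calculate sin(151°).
sin(151°) = 0.4848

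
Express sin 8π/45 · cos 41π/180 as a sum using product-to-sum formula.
sin 8π/45 cos 41π/180 = (1/2)[sin(8π/45+41π/180) + sin(8π/45-41π/180)]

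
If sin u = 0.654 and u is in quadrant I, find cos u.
cos u = 0.7565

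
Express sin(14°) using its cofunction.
sin(14°) = cos(90° - 14°) = cos(76°)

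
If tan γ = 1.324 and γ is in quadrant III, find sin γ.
sin γ = -0.798 (using tan²γ + 1 = sec²γ)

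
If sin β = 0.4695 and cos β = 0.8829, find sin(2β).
sin(2β) = 2 sin β cos β = 0.829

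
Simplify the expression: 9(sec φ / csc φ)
9(sec φ / csc φ) = 9(tan φ) (using Reciprocal identities)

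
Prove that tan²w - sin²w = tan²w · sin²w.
LHS = sin²w/cos²w - sin²w = sin²w(1/cos²w - 1) = sin²w · (1 - cos²w)/cos²w = sin²w · sin²w/cos²w = sin²w · tan²w = RHS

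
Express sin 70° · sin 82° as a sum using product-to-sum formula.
sin 70° sin 82° = (1/2)[cos(70°-82°) - cos(70°+82°)]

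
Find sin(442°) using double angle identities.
sin(442°) = 2 sin 221° cos 221° = 0.9903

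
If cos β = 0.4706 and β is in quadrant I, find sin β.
sin β = 0.8823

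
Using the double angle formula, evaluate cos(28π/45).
cos(28π/45) = cos²14π/45 - sin²14π/45 = -0.3746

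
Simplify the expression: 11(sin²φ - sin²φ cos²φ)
11(sin²φ - sin²φ cos²φ) = 11(sin⁴φ) (using Factoring)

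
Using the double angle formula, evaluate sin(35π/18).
sin(35π/18) = 2 sin 35π/36 cos 35π/36 = -0.1736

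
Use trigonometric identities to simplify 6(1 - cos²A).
6(1 - cos²A) = 6(sin²A) (using Pythagorean identity)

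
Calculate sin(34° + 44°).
sin(34° + 44°) = sin 34° cos 44° + cos 34° sin 44° = 0.9781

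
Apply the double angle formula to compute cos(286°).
cos(286°) = cos²143° - sin²143° = 0.2756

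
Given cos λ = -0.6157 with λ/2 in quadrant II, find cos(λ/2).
cos(λ/2) = ±√((1 + cos λ)/2); negative since λ/2 ∈ QII, so cos(λ/2) = -0.4383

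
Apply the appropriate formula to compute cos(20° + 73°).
cos(20° + 73°) = cos 20° cos 73° - sin 20° sin 73° = -0.05234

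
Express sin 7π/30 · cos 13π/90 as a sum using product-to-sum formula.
sin 7π/30 cos 13π/90 = (1/2)[sin(7π/30+13π/90) + sin(7π/30-13π/90)]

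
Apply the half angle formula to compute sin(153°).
sin(153°) = √((1 - cos 306°)/2) = 0.454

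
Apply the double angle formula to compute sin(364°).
sin(364°) = 2 sin 182° cos 182° = 0.06976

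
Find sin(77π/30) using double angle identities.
sin(77π/30) = 2 sin 77π/60 cos 77π/60 = 0.9781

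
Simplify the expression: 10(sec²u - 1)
10(sec²u - 1) = 10(tan²u) (using Pythagorean identity)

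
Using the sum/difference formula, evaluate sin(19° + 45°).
sin(19° + 45°) = sin 19° cos 45° + cos 19° sin 45° = 0.8988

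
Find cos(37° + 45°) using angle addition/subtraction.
cos(37° + 45°) = cos 37° cos 45° - sin 37° sin 45° = 0.1392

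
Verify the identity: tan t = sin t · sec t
RHS = sin t · (1/cos t) = sin t/cos t = tan t = LHS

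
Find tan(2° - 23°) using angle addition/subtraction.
tan(2° - 23°) = (tan 2° - tan 23°)/(1 + tan 2° tan 23°) = -0.3839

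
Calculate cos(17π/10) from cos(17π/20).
cos(17π/10) = cos²17π/20 - sin²17π/20 = 0.5878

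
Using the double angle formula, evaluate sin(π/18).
sin(π/18) = 2 sin π/36 cos π/36 = 0.1736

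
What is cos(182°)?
cos(182°) = -0.9994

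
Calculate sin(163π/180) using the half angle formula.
sin(163π/180) = √((1 - cos 163π/90)/2) = 0.2924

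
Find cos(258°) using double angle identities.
cos(258°) = cos²129° - sin²129° = -0.2079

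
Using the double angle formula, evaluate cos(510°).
cos(510°) = cos²255° - sin²255° = -√3/2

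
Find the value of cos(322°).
cos(322°) = 0.788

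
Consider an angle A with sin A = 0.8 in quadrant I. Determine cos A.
cos A = √(1 - sin²A) = 0.6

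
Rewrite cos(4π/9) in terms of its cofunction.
cos(4π/9) = sin(π/2 - 4π/9) = sin(π/18)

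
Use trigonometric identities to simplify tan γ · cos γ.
tan γ · cos γ = sin γ (using Quotient identity)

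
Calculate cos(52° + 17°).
cos(52° + 17°) = cos 52° cos 17° - sin 52° sin 17° = 0.3584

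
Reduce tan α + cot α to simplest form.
tan α + cot α = sec α csc α (using Quotient identities)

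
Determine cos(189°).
cos(189°) = -0.9877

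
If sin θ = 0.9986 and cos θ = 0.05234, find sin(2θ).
sin(2θ) = 2 sin θ cos θ = 0.1045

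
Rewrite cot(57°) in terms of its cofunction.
cot(57°) = tan(90° - 57°) = tan(33°)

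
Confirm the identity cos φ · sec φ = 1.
LHS = cos φ · (1/cos φ) = 1 = RHS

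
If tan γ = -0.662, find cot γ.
cot γ = 1/tan γ = -1.511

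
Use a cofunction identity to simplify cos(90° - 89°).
cos(90° - 89°) = sin(89°)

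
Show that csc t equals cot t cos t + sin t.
RHS = cos²t/sin t + sin t = (cos²t + sin²t)/sin t = 1/sin t = csc t = LHS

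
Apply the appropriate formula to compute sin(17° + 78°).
sin(17° + 78°) = sin 17° cos 78° + cos 17° sin 78° = 0.9962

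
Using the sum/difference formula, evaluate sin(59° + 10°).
sin(59° + 10°) = sin 59° cos 10° + cos 59° sin 10° = 0.9336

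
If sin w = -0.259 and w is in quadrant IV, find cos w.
cos w = 0.9659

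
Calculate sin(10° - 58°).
sin(10° - 58°) = sin 10° cos 58° - cos 10° sin 58° = -0.7431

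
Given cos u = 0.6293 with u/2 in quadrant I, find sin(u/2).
sin(u/2) = ±√((1 - cos u)/2); positive since u/2 ∈ QI, so sin(u/2) = 0.4305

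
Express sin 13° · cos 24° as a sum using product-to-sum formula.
sin 13° cos 24° = (1/2)[sin(13°+24°) + sin(13°-24°)]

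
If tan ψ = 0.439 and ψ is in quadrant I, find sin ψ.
sin ψ = 0.402 (using tan²ψ + 1 = sec²ψ)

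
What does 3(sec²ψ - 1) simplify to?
3(sec²ψ - 1) = 3(tan²ψ) (using Pythagorean identity)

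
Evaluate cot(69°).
cot(69°) = 0.3839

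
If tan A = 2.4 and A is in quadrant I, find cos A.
cos A = 0.3846 (using tan²A + 1 = sec²A)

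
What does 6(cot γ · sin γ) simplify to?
6(cot γ · sin γ) = 6(cos γ) (using Quotient identity)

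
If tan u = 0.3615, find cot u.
cot u = 1/tan u = 2.766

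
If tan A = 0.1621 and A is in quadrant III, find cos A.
cos A = -0.9871 (using tan²A + 1 = sec²A)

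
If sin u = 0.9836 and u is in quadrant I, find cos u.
cos u = 0.1804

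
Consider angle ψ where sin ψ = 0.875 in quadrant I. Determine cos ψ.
cos ψ = √(1 - sin²ψ) = 0.4841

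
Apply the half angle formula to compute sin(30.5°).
sin(30.5°) = √((1 - cos 61°)/2) = 0.5075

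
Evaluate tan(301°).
tan(301°) = -1.664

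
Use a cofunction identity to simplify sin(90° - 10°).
sin(90° - 10°) = cos(10°)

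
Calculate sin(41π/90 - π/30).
sin(41π/90 - π/30) = sin 41π/90 cos π/30 - cos 41π/90 sin π/30 = 0.9703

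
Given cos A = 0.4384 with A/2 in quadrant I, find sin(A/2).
sin(A/2) = ±√((1 - cos A)/2); positive since A/2 ∈ QI, so sin(A/2) = 0.5299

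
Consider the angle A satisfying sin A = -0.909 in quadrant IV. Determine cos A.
cos A = √(1 - sin²A) = 0.4168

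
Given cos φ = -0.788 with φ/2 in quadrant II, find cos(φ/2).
cos(φ/2) = ±√((1 + cos φ)/2); negative since φ/2 ∈ QII, so cos(φ/2) = -0.3256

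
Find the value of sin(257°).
sin(257°) = -0.9744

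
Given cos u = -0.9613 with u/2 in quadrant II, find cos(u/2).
cos(u/2) = ±√((1 + cos u)/2); negative since u/2 ∈ QII, so cos(u/2) = -0.1391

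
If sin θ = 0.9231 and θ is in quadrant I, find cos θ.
cos θ = 0.3846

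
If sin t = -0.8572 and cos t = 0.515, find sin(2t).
sin(2t) = 2 sin t cos t = -0.8829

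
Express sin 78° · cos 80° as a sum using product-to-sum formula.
sin 78° cos 80° = (1/2)[sin(78°+80°) + sin(78°-80°)]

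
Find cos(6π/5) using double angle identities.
cos(6π/5) = cos²3π/5 - sin²3π/5 = -0.809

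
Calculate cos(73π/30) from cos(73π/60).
cos(73π/30) = cos²73π/60 - sin²73π/60 = 0.2079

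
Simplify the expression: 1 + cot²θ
1 + cot²θ = csc²θ (using Pythagorean identity)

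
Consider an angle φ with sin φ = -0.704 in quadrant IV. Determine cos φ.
cos φ = √(1 - sin²φ) = 0.7102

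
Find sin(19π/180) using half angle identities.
sin(19π/180) = √((1 - cos 19π/90)/2) = 0.3256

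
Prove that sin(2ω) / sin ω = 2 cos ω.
LHS = 2 sin ω cos ω / sin ω = 2 cos ω = RHS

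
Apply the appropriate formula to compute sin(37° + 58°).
sin(37° + 58°) = sin 37° cos 58° + cos 37° sin 58° = 0.9962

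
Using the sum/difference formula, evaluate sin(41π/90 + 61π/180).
sin(41π/90 + 61π/180) = sin 41π/90 cos 61π/180 + cos 41π/90 sin 61π/180 = 0.6018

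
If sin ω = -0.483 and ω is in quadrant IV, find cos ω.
cos ω = 0.8756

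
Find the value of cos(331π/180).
cos(331π/180) = 0.8746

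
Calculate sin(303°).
sin(303°) = -0.8387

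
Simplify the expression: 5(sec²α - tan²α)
5(sec²α - tan²α) = 5 (using Pythagorean identity)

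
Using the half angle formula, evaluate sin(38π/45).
sin(38π/45) = √((1 - cos 76π/45)/2) = 0.4695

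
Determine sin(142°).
sin(142°) = 0.6157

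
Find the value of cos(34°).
cos(34°) = 0.829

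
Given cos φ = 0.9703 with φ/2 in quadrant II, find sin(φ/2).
sin(φ/2) = ±√((1 - cos φ)/2); positive since φ/2 ∈ QII, so sin(φ/2) = 0.1219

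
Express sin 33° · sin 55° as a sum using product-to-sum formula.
sin 33° sin 55° = (1/2)[cos(33°-55°) - cos(33°+55°)]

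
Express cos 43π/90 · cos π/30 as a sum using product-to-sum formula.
cos 43π/90 cos π/30 = (1/2)[cos(43π/90-π/30) + cos(43π/90+π/30)]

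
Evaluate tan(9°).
tan(9°) = 0.1584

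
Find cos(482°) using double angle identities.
cos(482°) = 1 - 2sin²241° = -0.5299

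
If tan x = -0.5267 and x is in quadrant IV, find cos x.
cos x = 0.8848 (using tan²x + 1 = sec²x)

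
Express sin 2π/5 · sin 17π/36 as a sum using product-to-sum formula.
sin 2π/5 sin 17π/36 = (1/2)[cos(2π/5-17π/36) - cos(2π/5+17π/36)]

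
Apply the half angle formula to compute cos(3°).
cos(3°) = √((1 + cos 6°)/2) = 0.9986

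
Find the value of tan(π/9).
tan(π/9) = 0.364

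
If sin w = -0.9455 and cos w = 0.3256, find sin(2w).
sin(2w) = 2 sin w cos w = -0.6157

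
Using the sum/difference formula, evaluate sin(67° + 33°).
sin(67° + 33°) = sin 67° cos 33° + cos 67° sin 33° = 0.9848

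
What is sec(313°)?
sec(313°) = 1.466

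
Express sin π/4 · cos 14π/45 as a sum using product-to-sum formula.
sin π/4 cos 14π/45 = (1/2)[sin(π/4+14π/45) + sin(π/4-14π/45)]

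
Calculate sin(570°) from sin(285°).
sin(570°) = 2 sin 285° cos 285° = -1/2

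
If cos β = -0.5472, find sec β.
sec β = 1/cos β = -1.827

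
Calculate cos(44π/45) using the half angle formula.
cos(44π/45) = -√((1 + cos 88π/45)/2) = -0.9976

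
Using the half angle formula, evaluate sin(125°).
sin(125°) = √((1 - cos 250°)/2) = 0.8192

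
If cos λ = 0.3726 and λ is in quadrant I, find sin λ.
sin λ = 0.928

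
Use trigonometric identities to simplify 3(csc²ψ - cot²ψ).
3(csc²ψ - cot²ψ) = 3 (using Pythagorean identity)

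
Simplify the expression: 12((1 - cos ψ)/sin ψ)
12((1 - cos ψ)/sin ψ) = 12(tan(ψ/2)) (using Half angle)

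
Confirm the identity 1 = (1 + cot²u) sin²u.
RHS = csc²u · sin²u = (1/sin²u) · sin²u = 1 = LHS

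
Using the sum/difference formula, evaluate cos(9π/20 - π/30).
cos(9π/20 - π/30) = cos 9π/20 cos π/30 + sin 9π/20 sin π/30 = (√6-√2)/4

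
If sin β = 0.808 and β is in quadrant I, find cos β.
cos β = 0.5892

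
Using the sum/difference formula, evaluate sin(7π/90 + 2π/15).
sin(7π/90 + 2π/15) = sin 7π/90 cos 2π/15 + cos 7π/90 sin 2π/15 = 0.6157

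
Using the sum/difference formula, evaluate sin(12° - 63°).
sin(12° - 63°) = sin 12° cos 63° - cos 12° sin 63° = -0.7771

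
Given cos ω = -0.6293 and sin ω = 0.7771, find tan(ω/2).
tan(ω/2) = sin ω / (1 + cos ω) = 2.096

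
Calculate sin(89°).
sin(89°) = 0.9998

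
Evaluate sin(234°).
sin(234°) = -0.809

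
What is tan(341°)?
tan(341°) = -0.3443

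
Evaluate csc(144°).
csc(144°) = 1.701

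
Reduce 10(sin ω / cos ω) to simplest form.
10(sin ω / cos ω) = 10(tan ω) (using Quotient identity)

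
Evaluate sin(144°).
sin(144°) = 0.5878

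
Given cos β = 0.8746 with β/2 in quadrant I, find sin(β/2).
sin(β/2) = ±√((1 - cos β)/2); positive since β/2 ∈ QI, so sin(β/2) = 0.2504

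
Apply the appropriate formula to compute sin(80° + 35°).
sin(80° + 35°) = sin 80° cos 35° + cos 80° sin 35° = 0.9063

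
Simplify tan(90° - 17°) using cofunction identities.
tan(90° - 17°) = cot(17°)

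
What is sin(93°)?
sin(93°) = 0.9986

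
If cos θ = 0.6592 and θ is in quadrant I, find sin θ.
sin θ = 0.752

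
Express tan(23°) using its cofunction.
tan(23°) = cot(90° - 23°) = cot(67°)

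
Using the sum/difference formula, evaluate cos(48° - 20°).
cos(48° - 20°) = cos 48° cos 20° + sin 48° sin 20° = 0.8829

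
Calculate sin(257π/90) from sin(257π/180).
sin(257π/90) = 2 sin 257π/180 cos 257π/180 = 0.4384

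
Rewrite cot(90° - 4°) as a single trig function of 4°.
cot(90° - 4°) = tan(4°)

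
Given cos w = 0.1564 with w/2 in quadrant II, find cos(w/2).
cos(w/2) = ±√((1 + cos w)/2); negative since w/2 ∈ QII, so cos(w/2) = -0.7604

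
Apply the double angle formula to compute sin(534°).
sin(534°) = 2 sin 267° cos 267° = 0.1045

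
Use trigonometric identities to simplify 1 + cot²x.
1 + cot²x = csc²x (using Pythagorean identity)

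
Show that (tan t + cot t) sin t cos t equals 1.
LHS = (sin t/cos t + cos t/sin t) sin t cos t = ((sin²t + cos²t)/(sin t cos t)) · sin t cos t = sin²t + cos²t = 1 = RHS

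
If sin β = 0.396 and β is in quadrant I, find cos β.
cos β = 0.9183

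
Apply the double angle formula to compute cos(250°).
cos(250°) = cos²125° - sin²125° = -0.342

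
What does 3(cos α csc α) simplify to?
3(cos α csc α) = 3(cot α) (using Reciprocal + quotient)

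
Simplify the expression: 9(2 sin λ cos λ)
9(2 sin λ cos λ) = 9(sin(2λ)) (using Double angle)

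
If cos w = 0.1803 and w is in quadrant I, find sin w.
sin w = 0.9836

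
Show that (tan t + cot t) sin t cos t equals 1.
LHS = (sin t/cos t + cos t/sin t) sin t cos t = ((sin²t + cos²t)/(sin t cos t)) · sin t cos t = sin²t + cos²t = 1 = RHS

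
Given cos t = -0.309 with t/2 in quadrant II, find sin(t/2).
sin(t/2) = ±√((1 - cos t)/2); positive since t/2 ∈ QII, so sin(t/2) = 0.809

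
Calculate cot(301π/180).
cot(301π/180) = -0.6009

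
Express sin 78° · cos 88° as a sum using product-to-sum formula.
sin 78° cos 88° = (1/2)[sin(78°+88°) + sin(78°-88°)]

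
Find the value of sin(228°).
sin(228°) = -0.7431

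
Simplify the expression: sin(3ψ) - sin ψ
sin(3ψ) - sin ψ = 2 cos(2ψ) sin ψ (using Sum-to-product)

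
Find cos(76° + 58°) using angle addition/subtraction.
cos(76° + 58°) = cos 76° cos 58° - sin 76° sin 58° = -0.6947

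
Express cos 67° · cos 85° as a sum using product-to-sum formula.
cos 67° cos 85° = (1/2)[cos(67°-85°) + cos(67°+85°)]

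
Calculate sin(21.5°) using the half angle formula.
sin(21.5°) = √((1 - cos 43°)/2) = 0.3665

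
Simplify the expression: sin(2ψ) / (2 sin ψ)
sin(2ψ) / (2 sin ψ) = cos ψ (using Double angle)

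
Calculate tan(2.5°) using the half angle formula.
tan(2.5°) = sin 5° / (1 + cos 5°) = 0.04366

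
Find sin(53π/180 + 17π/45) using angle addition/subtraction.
sin(53π/180 + 17π/45) = sin 53π/180 cos 17π/45 + cos 53π/180 sin 17π/45 = 0.8572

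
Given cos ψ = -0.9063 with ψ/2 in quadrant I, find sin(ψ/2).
sin(ψ/2) = ±√((1 - cos ψ)/2); positive since ψ/2 ∈ QI, so sin(ψ/2) = 0.9763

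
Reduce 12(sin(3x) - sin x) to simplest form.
12(sin(3x) - sin x) = 12(2 cos(2x) sin x) (using Sum-to-product)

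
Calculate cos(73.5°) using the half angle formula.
cos(73.5°) = √((1 + cos 147°)/2) = 0.284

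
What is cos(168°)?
cos(168°) = -0.9781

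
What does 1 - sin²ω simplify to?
1 - sin²ω = cos²ω (using Pythagorean identity)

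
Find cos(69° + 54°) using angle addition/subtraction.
cos(69° + 54°) = cos 69° cos 54° - sin 69° sin 54° = -0.5446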